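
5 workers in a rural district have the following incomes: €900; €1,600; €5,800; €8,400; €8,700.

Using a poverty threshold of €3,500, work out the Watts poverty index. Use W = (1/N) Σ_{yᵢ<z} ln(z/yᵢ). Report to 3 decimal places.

0.428

Below z: €900, €1,600 (q = 2 of N = 5).
ln(z/y) terms: ln(3500/900) = 1.3581; ln(3500/1600) = 0.7828.
W = 2.140883 / 5 = 0.428.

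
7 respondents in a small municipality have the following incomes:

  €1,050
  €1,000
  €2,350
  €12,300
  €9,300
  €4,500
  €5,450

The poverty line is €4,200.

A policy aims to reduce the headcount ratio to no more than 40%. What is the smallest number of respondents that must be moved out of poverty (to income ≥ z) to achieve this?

1

Currently q = 3 of N = 7 are below the line (H = 0.429).
A headcount ratio of at most 40% allows at most ⌊0.40 × 7⌋ = 2 poor respondents.
So at least 3 − 2 = 1 must be lifted.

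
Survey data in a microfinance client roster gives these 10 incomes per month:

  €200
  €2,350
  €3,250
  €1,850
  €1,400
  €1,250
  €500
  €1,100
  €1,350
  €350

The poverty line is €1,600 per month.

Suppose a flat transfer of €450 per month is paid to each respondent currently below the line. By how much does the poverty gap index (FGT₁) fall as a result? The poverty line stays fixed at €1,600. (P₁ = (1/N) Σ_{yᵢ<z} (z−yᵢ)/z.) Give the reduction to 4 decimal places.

Before: below the line — €200, €350, €500, €1,100, €1,250, €1,350, €1,400; poverty gap index (FGT₁) = 0.315625.
After the €450 transfer: below the line — €650, €800, €950, €1,550; poverty gap index (FGT₁) = 0.153125.
Reduction = 0.315625 − 0.153125 = 0.1625.

0.1625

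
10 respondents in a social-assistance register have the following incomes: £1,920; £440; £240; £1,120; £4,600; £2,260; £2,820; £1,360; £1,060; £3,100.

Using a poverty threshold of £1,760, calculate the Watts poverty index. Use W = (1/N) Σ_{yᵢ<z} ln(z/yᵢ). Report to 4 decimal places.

0.4596

Poor units: £240, £440, £1,060, £1,120, £1,360 (q = 5 of N = 10).
Log shortfalls: ln(1760/240) = 1.9924; ln(1760/440) = 1.3863; ln(1760/1060) = 0.5070; ln(1760/1120) = 0.4520; ln(1760/1360) = 0.2578.
W = 4.595584 / 10 = 0.4596.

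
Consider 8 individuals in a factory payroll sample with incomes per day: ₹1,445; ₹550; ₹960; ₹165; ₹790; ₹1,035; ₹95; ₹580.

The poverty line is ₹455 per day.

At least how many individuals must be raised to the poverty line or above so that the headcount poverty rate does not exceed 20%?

2 of the 8 individuals are poor, so H = 2/8 = 0.250.
A headcount ratio of at most 20% allows at most ⌊0.20 × 8⌋ = 1 poor individuals.
So at least 2 − 1 = 1 must be lifted.

1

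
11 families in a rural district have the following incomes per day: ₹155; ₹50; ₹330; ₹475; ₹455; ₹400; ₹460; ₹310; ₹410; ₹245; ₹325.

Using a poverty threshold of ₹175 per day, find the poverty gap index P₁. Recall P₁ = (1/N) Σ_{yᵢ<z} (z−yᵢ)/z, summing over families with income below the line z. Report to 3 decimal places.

Below the line: ₹50, ₹155 (q = 2 of N = 11).
Gap ratios (z−y)/z: (175−50)/175 = 0.7143; (175−155)/175 = 0.1143.
Σ = 0.828571. Dividing by the full population N = 11 gives P₁ = 0.075.

0.075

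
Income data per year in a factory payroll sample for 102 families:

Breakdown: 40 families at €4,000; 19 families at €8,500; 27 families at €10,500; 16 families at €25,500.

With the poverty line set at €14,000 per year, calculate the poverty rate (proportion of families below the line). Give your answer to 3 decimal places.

0.843

86 of the 102 families have income below €14,000.
H = 86/102 = 0.843.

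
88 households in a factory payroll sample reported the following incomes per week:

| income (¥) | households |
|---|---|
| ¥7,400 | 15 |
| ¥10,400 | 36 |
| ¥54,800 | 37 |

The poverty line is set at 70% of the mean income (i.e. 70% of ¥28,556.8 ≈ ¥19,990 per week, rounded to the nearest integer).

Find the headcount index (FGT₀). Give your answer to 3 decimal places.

0.580

51 of the 88 households have income below ¥19,990.
H = 51/88 = 0.580.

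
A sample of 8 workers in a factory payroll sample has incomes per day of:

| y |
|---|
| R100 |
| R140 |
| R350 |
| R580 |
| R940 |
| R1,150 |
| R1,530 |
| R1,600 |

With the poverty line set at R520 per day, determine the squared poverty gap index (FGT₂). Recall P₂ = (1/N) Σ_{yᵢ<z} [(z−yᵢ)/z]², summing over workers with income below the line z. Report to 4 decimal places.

Below the line: R100, R140, R350 (q = 3 of N = 8).
Gap ratios (z−y)/z: (520−100)/520 = 0.8077; (520−140)/520 = 0.7308; (520−350)/520 = 0.3269.
Squared: 0.6524; 0.5340; 0.1069.
Sum = 1.293269; P₂ = 1.293269 / 8 = 0.1617.

0.1617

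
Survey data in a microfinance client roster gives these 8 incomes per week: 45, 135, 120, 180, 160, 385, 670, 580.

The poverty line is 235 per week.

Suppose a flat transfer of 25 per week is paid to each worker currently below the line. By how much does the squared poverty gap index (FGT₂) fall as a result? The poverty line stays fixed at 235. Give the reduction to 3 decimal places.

Before: below the line — 45, 120, 135, 160, 180; squared poverty gap index (FGT₂) = 0.15386.
After the 25 transfer: below the line — 70, 145, 160, 185, 205; squared poverty gap index (FGT₂) = 0.10038.
Reduction = 0.15386 − 0.10038 = 0.053.

0.053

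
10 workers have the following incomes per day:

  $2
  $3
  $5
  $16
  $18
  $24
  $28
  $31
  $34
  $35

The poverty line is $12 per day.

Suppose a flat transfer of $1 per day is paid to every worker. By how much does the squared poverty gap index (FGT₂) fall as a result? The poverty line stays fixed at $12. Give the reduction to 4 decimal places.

Before: below the line — $2, $3, $5; squared poverty gap index (FGT₂) = 0.159722.
After the $1 transfer: below the line — $3, $4, $6; squared poverty gap index (FGT₂) = 0.125694.
Reduction = 0.159722 − 0.125694 = 0.0340.

0.0340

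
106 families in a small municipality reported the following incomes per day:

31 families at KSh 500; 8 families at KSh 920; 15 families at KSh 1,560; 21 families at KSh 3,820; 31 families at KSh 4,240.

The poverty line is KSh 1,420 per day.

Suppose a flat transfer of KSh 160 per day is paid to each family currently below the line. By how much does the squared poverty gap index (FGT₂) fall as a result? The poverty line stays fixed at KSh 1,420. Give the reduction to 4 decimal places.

0.0440

Before: below the line — 31×KSh 500, 8×KSh 920; squared poverty gap index (FGT₂) = 0.132117.
After the KSh 160 transfer: below the line — 31×KSh 660, 8×KSh 1,080; squared poverty gap index (FGT₂) = 0.088100.
Reduction = 0.132117 − 0.088100 = 0.0440.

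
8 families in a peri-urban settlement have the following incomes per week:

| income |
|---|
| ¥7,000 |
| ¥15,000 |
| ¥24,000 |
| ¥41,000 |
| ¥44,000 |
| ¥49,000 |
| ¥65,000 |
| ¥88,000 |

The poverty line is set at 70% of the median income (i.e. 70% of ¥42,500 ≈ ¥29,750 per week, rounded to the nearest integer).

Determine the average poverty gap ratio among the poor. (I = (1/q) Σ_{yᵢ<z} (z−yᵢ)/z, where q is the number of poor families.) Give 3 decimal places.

0.485

Below z: ¥7,000, ¥15,000, ¥24,000 (q = 3 of N = 8).
Shortfall ratios (z−y)/z: 0.7647, 0.4958, 0.1933; sum = 1.453782.
I averages over the q = 3 poor units only: 1.453782 / 3 = 0.485.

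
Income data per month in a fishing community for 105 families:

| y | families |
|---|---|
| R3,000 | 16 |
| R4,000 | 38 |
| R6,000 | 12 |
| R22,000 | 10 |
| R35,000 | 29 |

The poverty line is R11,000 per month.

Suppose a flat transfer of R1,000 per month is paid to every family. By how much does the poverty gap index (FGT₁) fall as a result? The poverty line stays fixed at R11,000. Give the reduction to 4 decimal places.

0.0571

Before: below the line — 16×R3,000, 38×R4,000, 12×R6,000; poverty gap index (FGT₁) = 0.393074.
After the R1,000 transfer: below the line — 16×R4,000, 38×R5,000, 12×R7,000; poverty gap index (FGT₁) = 0.335931.
Reduction = 0.393074 − 0.335931 = 0.0571.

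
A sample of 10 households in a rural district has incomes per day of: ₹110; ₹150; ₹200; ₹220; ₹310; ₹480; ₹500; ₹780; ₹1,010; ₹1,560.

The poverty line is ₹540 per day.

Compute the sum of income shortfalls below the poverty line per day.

₹1,810

Below z: ₹110, ₹150, ₹200, ₹220, ₹310, ₹480, ₹500 (q = 7 of N = 10).
Individual gaps: 540−110 = 430; 540−150 = 390; 540−200 = 340; 540−220 = 320; 540−310 = 230; 540−480 = 60; 540−500 = 40.
Aggregate gap = ₹1,810.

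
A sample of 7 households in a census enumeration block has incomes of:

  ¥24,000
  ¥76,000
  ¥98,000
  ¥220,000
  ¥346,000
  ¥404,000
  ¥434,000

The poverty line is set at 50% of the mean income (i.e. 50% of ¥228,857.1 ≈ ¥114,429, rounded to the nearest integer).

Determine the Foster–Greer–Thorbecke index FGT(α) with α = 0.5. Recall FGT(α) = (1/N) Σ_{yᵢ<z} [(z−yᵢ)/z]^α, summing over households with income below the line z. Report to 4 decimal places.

Incomes under z: ¥24,000, ¥76,000, ¥98,000 (q = 3 of N = 7).
Gap ratios (z−y)/z: (114429−24000)/114429 = 0.7903; (114429−76000)/114429 = 0.3358; (114429−98000)/114429 = 0.1436.
Raised to α = 0.5: 0.88897; 0.57951; 0.37891.
Sum = 1.847389; FGT(0.5) = 1.847389 / 7 = 0.2639.

0.2639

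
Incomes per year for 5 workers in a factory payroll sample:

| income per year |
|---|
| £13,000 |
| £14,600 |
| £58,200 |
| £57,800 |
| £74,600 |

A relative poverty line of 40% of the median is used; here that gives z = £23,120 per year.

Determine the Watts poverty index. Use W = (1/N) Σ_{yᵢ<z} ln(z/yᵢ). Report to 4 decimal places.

Below z: £13,000, £14,600 (q = 2 of N = 5).
ln(z/y) terms: ln(23120/13000) = 0.5757; ln(23120/14600) = 0.4597.
W = 1.035425 / 5 = 0.2071.

0.2071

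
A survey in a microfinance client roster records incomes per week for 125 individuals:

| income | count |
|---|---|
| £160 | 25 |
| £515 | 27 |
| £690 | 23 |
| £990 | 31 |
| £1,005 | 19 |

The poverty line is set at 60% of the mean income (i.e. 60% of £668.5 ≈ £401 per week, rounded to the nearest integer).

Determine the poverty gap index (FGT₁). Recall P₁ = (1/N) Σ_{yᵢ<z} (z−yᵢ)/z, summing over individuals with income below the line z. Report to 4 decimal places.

0.1202

Poor units: 25×£160 (q = 25 of N = 125).
Normalized shortfalls: (401−160)/401 = 0.6010 (×25).
Sum of shortfalls = 15.024938; P₁ averages over all N: 15.024938 / 125 = 0.1202.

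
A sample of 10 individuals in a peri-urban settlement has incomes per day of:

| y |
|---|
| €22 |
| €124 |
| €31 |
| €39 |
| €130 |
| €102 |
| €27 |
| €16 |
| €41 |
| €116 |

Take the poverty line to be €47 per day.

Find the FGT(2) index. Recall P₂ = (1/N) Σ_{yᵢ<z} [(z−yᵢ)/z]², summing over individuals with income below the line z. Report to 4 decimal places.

Below z: €16, €22, €27, €31, €39, €41 (q = 6 of N = 10).
Normalized shortfalls: (47−16)/47 = 0.6596; (47−22)/47 = 0.5319; (47−27)/47 = 0.4255; (47−31)/47 = 0.3404; (47−39)/47 = 0.1702; (47−41)/47 = 0.1277.
Squared: 0.4350; 0.2829; 0.1811; 0.1159; 0.0290; 0.0163.
Sum = 1.060208; P₂ = 1.060208 / 10 = 0.1060.

0.1060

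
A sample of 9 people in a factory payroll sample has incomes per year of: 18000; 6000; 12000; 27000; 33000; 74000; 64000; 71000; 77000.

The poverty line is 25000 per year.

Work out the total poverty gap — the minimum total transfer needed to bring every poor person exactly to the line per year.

Poor units: 6000, 12000, 18000 (q = 3 of N = 9).
Individual gaps: 25000−6000 = 19000; 25000−12000 = 13000; 25000−18000 = 7000.
Aggregate gap = 39000.

39000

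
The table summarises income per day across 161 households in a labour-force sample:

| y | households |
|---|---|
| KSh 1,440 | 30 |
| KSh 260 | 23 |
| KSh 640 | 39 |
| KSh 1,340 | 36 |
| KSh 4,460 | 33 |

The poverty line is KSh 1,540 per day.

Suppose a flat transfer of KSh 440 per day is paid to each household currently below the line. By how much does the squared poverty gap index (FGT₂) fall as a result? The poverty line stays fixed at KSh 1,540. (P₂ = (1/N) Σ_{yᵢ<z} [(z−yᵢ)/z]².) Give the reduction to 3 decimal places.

Before: below the line — 23×KSh 260, 39×KSh 640, 36×KSh 1,340, 30×KSh 1,440; squared poverty gap index (FGT₂) = 0.18598.
After the KSh 440 transfer: below the line — 23×KSh 700, 39×KSh 1,080; squared poverty gap index (FGT₂) = 0.06412.
Reduction = 0.18598 − 0.06412 = 0.122.

0.122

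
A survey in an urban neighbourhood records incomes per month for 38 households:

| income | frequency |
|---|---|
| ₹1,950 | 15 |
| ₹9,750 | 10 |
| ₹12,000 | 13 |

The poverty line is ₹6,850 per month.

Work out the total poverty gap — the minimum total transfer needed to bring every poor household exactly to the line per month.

₹73,500

Below z: 15×₹1,950 (q = 15 of N = 38).
Individual gaps: 15×(6850−1950) = 73500.
Aggregate gap = ₹73,500.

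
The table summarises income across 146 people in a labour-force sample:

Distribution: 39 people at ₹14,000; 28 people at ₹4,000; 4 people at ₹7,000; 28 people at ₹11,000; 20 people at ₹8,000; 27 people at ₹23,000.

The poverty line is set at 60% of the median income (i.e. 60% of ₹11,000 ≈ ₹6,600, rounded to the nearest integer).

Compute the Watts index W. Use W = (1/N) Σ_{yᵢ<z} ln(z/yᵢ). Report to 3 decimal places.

Poor units: 28×₹4,000 (q = 28 of N = 146).
Log gaps: ln(6600/4000) = 0.5008 (×28).
W = 14.021708 / 146 = 0.096.

0.096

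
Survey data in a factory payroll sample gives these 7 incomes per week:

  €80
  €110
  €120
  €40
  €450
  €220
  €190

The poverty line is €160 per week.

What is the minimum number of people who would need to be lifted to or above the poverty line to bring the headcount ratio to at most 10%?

4 of the 7 people are poor, so H = 4/7 = 0.571.
A headcount ratio of at most 10% allows at most ⌊0.10 × 7⌋ = 0 poor people.
So at least 4 − 0 = 4 must be lifted.

4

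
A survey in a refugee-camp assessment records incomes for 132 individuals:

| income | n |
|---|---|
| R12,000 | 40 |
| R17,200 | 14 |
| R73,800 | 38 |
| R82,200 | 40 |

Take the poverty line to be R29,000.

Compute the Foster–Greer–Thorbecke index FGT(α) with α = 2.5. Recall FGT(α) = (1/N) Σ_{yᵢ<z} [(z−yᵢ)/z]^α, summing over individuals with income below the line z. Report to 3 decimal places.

Below z: 40×R12,000, 14×R17,200 (q = 54 of N = 132).
Shortfall ratios: (29000−12000)/29000 = 0.5862 (×40); (29000−17200)/29000 = 0.4069 (×14).
Raised to α = 2.5: 0.26310 (×40); 0.10561 (×14).
Sum = 12.002714; FGT(2.5) = 12.002714 / 132 = 0.091.

0.091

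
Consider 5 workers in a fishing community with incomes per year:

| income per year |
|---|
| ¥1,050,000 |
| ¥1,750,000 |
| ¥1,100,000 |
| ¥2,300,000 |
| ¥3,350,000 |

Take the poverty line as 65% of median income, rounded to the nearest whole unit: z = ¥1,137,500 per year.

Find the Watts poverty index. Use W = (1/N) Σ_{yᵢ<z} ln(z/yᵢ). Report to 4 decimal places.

Below the line: ¥1,050,000, ¥1,100,000 (q = 2 of N = 5).
ln(z/y) terms: ln(1137500/1050000) = 0.0800; ln(1137500/1100000) = 0.0335.
W = 0.113565 / 5 = 0.0227.

0.0227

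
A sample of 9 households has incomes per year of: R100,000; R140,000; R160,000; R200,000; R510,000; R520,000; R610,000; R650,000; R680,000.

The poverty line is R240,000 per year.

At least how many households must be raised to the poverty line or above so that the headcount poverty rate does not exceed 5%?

4

4 of the 9 households are poor, so H = 4/9 = 0.444.
A headcount ratio of at most 5% allows at most ⌊0.05 × 9⌋ = 0 poor households.
So at least 4 − 0 = 4 must be lifted.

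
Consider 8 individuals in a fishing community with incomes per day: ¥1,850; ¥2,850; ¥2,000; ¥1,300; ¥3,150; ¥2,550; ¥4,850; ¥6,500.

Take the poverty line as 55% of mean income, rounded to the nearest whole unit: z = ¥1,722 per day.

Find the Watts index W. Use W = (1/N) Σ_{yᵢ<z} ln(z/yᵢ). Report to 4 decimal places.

Incomes under z: ¥1,300 (q = 1 of N = 8).
ln(z/y) terms: ln(1722/1300) = 0.2811.
W = 0.281122 / 8 = 0.0351.

0.0351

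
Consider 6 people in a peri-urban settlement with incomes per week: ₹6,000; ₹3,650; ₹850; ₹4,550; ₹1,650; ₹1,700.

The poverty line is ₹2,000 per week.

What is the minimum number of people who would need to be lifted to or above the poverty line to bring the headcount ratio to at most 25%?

2

Currently q = 3 of N = 6 are below the line (H = 0.500).
A headcount ratio of at most 25% allows at most ⌊0.25 × 6⌋ = 1 poor people.
So at least 3 − 1 = 2 must be lifted.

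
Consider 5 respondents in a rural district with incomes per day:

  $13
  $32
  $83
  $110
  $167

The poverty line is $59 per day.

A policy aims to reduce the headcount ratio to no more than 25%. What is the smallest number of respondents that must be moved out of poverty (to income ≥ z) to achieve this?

Currently q = 2 of N = 5 are below the line (H = 0.400).
A headcount ratio of at most 25% allows at most ⌊0.25 × 5⌋ = 1 poor respondents.
So at least 2 − 1 = 1 must be lifted.

1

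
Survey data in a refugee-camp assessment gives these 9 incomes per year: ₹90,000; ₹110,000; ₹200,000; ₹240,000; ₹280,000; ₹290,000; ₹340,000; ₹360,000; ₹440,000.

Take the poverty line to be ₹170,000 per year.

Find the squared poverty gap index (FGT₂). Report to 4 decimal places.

Below z: ₹90,000, ₹110,000 (q = 2 of N = 9).
Normalized shortfalls: (170000−90000)/170000 = 0.4706; (170000−110000)/170000 = 0.3529.
Squared: 0.2215; 0.1246.
Sum = 0.346021; P₂ = 0.346021 / 9 = 0.0384.

0.0384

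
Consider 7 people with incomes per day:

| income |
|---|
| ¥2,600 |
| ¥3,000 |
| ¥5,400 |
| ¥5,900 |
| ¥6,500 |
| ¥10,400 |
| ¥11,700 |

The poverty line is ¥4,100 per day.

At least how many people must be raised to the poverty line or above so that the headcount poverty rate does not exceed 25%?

1

Currently q = 2 of N = 7 are below the line (H = 0.286).
A headcount ratio of at most 25% allows at most ⌊0.25 × 7⌋ = 1 poor people.
So at least 2 − 1 = 1 must be lifted.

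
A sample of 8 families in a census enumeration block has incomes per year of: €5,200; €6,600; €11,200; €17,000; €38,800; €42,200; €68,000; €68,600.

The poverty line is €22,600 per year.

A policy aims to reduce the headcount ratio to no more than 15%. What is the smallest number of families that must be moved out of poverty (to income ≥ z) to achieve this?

3

Currently q = 4 of N = 8 are below the line (H = 0.500).
A headcount ratio of at most 15% allows at most ⌊0.15 × 8⌋ = 1 poor families.
So at least 4 − 1 = 3 must be lifted.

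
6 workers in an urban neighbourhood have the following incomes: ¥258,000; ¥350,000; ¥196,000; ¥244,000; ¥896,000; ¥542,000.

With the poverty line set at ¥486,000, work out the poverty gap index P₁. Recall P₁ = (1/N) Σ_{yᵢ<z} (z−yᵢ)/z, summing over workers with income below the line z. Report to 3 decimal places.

0.307

Below z: ¥196,000, ¥244,000, ¥258,000, ¥350,000 (q = 4 of N = 6).
Shortfall ratios: (486000−196000)/486000 = 0.5967; (486000−244000)/486000 = 0.4979; (486000−258000)/486000 = 0.4691; (486000−350000)/486000 = 0.2798.
Sum of shortfalls = 1.843621; P₁ averages over all N: 1.843621 / 6 = 0.307.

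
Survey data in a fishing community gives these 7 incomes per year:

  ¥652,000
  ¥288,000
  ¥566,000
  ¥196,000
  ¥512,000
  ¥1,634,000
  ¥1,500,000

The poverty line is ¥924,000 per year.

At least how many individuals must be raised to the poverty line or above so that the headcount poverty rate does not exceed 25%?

4

5 of the 7 individuals are poor, so H = 5/7 = 0.714.
A headcount ratio of at most 25% allows at most ⌊0.25 × 7⌋ = 1 poor individuals.
So at least 5 − 1 = 4 must be lifted.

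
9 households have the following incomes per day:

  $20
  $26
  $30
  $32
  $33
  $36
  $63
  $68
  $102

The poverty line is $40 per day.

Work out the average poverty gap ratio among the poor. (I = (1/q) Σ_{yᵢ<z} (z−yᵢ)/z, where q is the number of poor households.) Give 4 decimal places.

Below z: $20, $26, $30, $32, $33, $36 (q = 6 of N = 9).
Shortfall ratios (z−y)/z: 0.5000, 0.3500, 0.2500, 0.2000, 0.1750, 0.1000; sum = 1.575000.
The income-gap ratio divides by q (the poor only): 1.575000 / 6 = 0.2625.

0.2625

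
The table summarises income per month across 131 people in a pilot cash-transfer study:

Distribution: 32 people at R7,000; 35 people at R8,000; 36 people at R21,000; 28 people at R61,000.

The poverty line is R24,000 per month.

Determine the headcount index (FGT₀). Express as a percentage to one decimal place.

78.6%

103 of the 131 people have income below R24,000.
H = 103/131 = 78.6%.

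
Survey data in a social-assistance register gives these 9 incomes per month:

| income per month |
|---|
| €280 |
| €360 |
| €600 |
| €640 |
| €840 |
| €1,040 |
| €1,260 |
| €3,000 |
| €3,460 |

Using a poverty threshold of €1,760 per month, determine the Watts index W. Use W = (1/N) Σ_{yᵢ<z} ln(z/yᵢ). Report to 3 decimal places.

Below the line: €280, €360, €600, €640, €840, €1,040, €1,260 (q = 7 of N = 9).
Log gaps: ln(1760/280) = 1.8383; ln(1760/360) = 1.5870; ln(1760/600) = 1.0761; ln(1760/640) = 1.0116; ln(1760/840) = 0.7397; ln(1760/1040) = 0.5261; ln(1760/1260) = 0.3342.
W = 7.112947 / 9 = 0.790.

0.790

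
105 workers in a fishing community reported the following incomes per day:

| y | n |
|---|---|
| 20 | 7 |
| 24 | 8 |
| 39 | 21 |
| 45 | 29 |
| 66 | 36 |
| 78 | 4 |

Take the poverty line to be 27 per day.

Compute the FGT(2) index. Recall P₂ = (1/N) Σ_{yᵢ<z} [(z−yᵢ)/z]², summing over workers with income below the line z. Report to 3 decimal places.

0.005

Poor units: 7×20, 8×24 (q = 15 of N = 105).
Relative gaps: (27−20)/27 = 0.2593 (×7); (27−24)/27 = 0.1111 (×8).
Squared: 0.0672 (×7); 0.0123 (×8).
Sum = 0.569273; P₂ = 0.569273 / 105 = 0.005.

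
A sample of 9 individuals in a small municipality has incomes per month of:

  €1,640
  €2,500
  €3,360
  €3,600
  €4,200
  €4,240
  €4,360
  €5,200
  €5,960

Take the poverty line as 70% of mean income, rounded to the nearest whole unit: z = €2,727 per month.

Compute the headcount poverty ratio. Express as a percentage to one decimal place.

22.2%

2 of the 9 individuals have income below €2,727.
H = 2/9 = 22.2%.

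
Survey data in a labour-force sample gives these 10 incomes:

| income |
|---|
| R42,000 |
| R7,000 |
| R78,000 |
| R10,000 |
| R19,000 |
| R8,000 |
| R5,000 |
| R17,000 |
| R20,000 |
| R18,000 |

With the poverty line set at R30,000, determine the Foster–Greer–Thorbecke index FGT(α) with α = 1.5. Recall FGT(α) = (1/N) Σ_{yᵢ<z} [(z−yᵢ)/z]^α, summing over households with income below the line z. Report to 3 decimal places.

0.356

Poor units: R5,000, R7,000, R8,000, R10,000, R17,000, R18,000, R19,000, R20,000 (q = 8 of N = 10).
Gap ratios (z−y)/z: (30000−5000)/30000 = 0.8333; (30000−7000)/30000 = 0.7667; (30000−8000)/30000 = 0.7333; (30000−10000)/30000 = 0.6667; (30000−17000)/30000 = 0.4333; (30000−18000)/30000 = 0.4000; (30000−19000)/30000 = 0.3667; (30000−20000)/30000 = 0.3333.
Raised to α = 1.5: 0.76073; 0.67129; 0.62799; 0.54433; 0.28525; 0.25298; 0.22203; 0.19245.
Sum = 3.557050; FGT(1.5) = 3.557050 / 10 = 0.356.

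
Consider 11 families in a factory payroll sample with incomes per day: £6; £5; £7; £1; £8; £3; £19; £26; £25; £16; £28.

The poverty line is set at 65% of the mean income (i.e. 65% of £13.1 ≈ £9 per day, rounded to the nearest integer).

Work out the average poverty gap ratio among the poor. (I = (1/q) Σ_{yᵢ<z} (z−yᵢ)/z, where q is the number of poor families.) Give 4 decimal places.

Below the line: £1, £3, £5, £6, £7, £8 (q = 6 of N = 11).
Relative gaps: 0.8889, 0.6667, 0.4444, 0.3333, 0.2222, 0.1111; sum = 2.666667.
I averages over the q = 6 poor units only: 2.666667 / 6 = 0.4444.

0.4444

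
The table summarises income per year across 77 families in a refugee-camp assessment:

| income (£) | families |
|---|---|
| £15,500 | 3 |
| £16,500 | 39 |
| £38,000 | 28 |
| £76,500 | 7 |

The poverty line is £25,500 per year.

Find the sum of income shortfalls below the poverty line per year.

£381,000

Below z: 3×£15,500, 39×£16,500 (q = 42 of N = 77).
Individual gaps: 3×(25500−15500) = 30000; 39×(25500−16500) = 351000.
Aggregate gap = £381,000.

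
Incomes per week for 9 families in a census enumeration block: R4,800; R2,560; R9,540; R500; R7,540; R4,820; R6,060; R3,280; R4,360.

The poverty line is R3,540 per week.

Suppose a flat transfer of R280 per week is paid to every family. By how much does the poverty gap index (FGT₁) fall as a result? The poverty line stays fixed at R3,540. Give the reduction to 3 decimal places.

Before: below the line — R500, R2,560, R3,280; poverty gap index (FGT₁) = 0.13434.
After the R280 transfer: below the line — R780, R2,840; poverty gap index (FGT₁) = 0.10860.
Reduction = 0.13434 − 0.10860 = 0.026.

0.026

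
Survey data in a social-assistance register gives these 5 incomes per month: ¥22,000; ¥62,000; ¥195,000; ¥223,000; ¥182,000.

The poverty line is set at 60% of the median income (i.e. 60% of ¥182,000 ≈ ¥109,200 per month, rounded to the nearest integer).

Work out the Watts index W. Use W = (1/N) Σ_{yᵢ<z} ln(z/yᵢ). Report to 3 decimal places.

Poor units: ¥22,000, ¥62,000 (q = 2 of N = 5).
Log gaps: ln(109200/22000) = 1.6021; ln(109200/62000) = 0.5660.
W = 2.168185 / 5 = 0.434.

0.434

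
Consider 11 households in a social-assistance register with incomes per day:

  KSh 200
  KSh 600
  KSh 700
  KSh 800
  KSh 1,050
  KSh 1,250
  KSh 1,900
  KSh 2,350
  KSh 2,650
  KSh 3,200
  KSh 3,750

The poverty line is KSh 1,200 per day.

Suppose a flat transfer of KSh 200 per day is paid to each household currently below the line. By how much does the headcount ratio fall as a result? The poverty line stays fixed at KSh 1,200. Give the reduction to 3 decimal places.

Before: below the line — KSh 200, KSh 600, KSh 700, KSh 800, KSh 1,050; headcount ratio = 0.45455.
After the KSh 200 transfer: below the line — KSh 400, KSh 800, KSh 900, KSh 1,000; headcount ratio = 0.36364.
Reduction = 0.45455 − 0.36364 = 0.091.

0.091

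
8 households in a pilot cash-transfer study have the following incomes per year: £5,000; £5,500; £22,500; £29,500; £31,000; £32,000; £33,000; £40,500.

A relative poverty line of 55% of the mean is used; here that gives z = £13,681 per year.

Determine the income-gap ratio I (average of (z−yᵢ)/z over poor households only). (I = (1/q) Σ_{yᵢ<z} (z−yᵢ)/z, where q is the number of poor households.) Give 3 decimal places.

0.616

Incomes under z: £5,000, £5,500 (q = 2 of N = 8).
Relative gaps: 0.6345, 0.5980; sum = 1.232512.
I averages over the q = 2 poor units only: 1.232512 / 2 = 0.616.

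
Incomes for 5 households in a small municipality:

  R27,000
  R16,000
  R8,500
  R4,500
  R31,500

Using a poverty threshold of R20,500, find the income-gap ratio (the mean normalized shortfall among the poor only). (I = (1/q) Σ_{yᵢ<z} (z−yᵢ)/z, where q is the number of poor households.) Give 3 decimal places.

0.528

Below the line: R4,500, R8,500, R16,000 (q = 3 of N = 5).
Relative gaps: 0.7805, 0.5854, 0.2195; sum = 1.585366.
I averages over the q = 3 poor units only: 1.585366 / 3 = 0.528.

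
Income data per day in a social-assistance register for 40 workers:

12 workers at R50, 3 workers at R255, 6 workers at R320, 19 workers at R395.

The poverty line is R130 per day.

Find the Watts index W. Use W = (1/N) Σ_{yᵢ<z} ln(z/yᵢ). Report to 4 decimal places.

0.2867

Poor units: 12×R50 (q = 12 of N = 40).
Log shortfalls: ln(130/50) = 0.9555 (×12).
W = 11.466137 / 40 = 0.2867.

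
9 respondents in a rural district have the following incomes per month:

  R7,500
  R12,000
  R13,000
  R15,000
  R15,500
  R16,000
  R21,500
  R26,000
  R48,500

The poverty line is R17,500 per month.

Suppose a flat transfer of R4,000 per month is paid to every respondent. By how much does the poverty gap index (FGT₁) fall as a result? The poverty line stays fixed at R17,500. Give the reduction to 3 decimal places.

Before: below the line — R7,500, R12,000, R13,000, R15,000, R15,500, R16,000; poverty gap index (FGT₁) = 0.16508.
After the R4,000 transfer: below the line — R11,500, R16,000, R17,000; poverty gap index (FGT₁) = 0.05079.
Reduction = 0.16508 − 0.05079 = 0.114.

0.114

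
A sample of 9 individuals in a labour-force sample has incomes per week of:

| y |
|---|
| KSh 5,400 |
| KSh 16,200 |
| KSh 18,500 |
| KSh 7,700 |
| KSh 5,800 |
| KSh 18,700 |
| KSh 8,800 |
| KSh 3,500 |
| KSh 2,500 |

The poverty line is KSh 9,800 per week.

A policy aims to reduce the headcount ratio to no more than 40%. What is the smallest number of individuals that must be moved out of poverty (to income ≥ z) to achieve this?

3

Currently q = 6 of N = 9 are below the line (H = 0.667).
A headcount ratio of at most 40% allows at most ⌊0.40 × 9⌋ = 3 poor individuals.
So at least 6 − 3 = 3 must be lifted.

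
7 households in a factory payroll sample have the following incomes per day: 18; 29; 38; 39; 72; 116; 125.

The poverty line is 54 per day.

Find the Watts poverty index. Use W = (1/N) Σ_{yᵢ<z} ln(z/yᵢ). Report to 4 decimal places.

0.3424

Poor units: 18, 29, 38, 39 (q = 4 of N = 7).
ln(z/y) terms: ln(54/18) = 1.0986; ln(54/29) = 0.6217; ln(54/38) = 0.3514; ln(54/39) = 0.3254.
W = 2.397121 / 7 = 0.3424.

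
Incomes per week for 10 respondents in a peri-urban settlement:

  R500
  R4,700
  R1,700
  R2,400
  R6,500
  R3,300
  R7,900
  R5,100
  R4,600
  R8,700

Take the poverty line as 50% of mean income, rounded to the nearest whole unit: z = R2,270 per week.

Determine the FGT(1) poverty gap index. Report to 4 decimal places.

0.1031

Below z: R500, R1,700 (q = 2 of N = 10).
Shortfall ratios: (2270−500)/2270 = 0.7797; (2270−1700)/2270 = 0.2511.
Σ = 1.030837. Dividing by the full population N = 10 gives P₁ = 0.1031.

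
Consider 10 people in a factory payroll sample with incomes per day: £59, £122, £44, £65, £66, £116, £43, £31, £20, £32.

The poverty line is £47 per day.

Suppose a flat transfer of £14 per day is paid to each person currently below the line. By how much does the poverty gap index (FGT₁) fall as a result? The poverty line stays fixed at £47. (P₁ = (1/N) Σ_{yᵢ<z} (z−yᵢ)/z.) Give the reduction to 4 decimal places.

Before: below the line — £20, £31, £32, £43, £44; poverty gap index (FGT₁) = 0.138298.
After the £14 transfer: below the line — £34, £45, £46; poverty gap index (FGT₁) = 0.034043.
Reduction = 0.138298 − 0.034043 = 0.1043.

0.1043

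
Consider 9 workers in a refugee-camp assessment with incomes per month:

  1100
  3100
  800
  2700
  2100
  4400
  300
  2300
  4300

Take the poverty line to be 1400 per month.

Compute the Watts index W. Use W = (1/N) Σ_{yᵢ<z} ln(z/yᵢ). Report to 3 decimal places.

Poor units: 300, 800, 1100 (q = 3 of N = 9).
ln(z/y) terms: ln(1400/300) = 1.5404; ln(1400/800) = 0.5596; ln(1400/1100) = 0.2412.
W = 2.341223 / 9 = 0.260.

0.260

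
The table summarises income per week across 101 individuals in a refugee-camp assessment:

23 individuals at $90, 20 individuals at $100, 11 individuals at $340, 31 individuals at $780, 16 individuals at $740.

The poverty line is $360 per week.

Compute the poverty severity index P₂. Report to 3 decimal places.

0.232

Poor units: 23×$90, 20×$100, 11×$340 (q = 54 of N = 101).
Relative gaps: (360−90)/360 = 0.7500 (×23); (360−100)/360 = 0.7222 (×20); (360−340)/360 = 0.0556 (×11).
Squared: 0.5625 (×23); 0.5216 (×20); 0.0031 (×11).
Sum = 23.403549; P₂ = 23.403549 / 101 = 0.232.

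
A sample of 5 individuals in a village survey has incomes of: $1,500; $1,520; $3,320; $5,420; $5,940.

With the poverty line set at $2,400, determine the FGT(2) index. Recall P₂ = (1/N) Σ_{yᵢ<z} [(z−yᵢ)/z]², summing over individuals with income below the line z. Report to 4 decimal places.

0.0550

Below z: $1,500, $1,520 (q = 2 of N = 5).
Relative gaps: (2400−1500)/2400 = 0.3750; (2400−1520)/2400 = 0.3667.
Squared: 0.1406; 0.1344.
Sum = 0.275069; P₂ = 0.275069 / 5 = 0.0550.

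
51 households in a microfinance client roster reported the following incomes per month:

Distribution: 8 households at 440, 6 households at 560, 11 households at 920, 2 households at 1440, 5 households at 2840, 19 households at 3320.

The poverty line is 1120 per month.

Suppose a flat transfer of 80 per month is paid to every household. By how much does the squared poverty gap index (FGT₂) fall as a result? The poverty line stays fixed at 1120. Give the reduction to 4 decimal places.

Before: below the line — 8×440, 6×560, 11×920; squared poverty gap index (FGT₂) = 0.094113.
After the 80 transfer: below the line — 8×520, 6×640, 11×1000; squared poverty gap index (FGT₂) = 0.069103.
Reduction = 0.094113 − 0.069103 = 0.0250.

0.0250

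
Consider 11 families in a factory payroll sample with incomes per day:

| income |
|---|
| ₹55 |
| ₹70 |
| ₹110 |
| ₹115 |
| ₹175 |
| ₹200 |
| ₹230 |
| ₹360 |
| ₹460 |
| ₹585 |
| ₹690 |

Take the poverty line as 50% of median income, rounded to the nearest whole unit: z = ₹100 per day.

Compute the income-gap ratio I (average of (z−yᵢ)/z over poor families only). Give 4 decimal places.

0.3750

Below z: ₹55, ₹70 (q = 2 of N = 11).
Relative gaps: 0.4500, 0.3000; sum = 0.750000.
I averages over the q = 2 poor units only: 0.750000 / 2 = 0.3750.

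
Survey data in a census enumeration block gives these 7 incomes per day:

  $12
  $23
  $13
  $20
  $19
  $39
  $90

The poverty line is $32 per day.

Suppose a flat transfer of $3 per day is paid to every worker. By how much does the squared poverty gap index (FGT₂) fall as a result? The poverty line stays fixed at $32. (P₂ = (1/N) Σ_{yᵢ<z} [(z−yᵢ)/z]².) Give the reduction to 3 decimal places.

0.055

Before: below the line — $12, $13, $19, $20, $23; squared poverty gap index (FGT₂) = 0.16113.
After the $3 transfer: below the line — $15, $16, $22, $23, $26; squared poverty gap index (FGT₂) = 0.10631.
Reduction = 0.16113 − 0.10631 = 0.055.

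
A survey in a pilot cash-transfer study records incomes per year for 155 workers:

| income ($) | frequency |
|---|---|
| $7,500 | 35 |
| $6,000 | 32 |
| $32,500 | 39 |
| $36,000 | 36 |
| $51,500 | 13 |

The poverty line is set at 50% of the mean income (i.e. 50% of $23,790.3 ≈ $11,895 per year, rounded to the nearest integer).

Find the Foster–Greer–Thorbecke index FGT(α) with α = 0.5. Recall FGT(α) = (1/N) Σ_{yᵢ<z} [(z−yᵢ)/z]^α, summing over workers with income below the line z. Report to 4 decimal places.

Poor units: 32×$6,000, 35×$7,500 (q = 67 of N = 155).
Relative gaps: (11895−6000)/11895 = 0.4956 (×32); (11895−7500)/11895 = 0.3695 (×35).
Raised to α = 0.5: 0.70398 (×32); 0.60785 (×35).
Sum = 43.802116; FGT(0.5) = 43.802116 / 155 = 0.2826.

0.2826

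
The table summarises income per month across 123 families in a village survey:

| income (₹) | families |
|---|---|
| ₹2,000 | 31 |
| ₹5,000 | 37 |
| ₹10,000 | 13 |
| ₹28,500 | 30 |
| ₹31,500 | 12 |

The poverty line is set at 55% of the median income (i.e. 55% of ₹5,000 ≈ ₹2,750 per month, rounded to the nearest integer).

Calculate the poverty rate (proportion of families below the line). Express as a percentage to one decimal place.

31 of the 123 families have income below ₹2,750.
H = 31/123 = 25.2%.

25.2%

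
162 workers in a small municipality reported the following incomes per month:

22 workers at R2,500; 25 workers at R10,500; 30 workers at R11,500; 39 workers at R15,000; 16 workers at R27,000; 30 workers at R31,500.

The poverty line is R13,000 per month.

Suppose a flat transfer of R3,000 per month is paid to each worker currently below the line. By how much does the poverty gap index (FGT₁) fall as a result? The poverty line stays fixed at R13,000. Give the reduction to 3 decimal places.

0.082

Before: below the line — 22×R2,500, 25×R10,500, 30×R11,500; poverty gap index (FGT₁) = 0.16073.
After the R3,000 transfer: below the line — 22×R5,500; poverty gap index (FGT₁) = 0.07835.
Reduction = 0.16073 − 0.07835 = 0.082.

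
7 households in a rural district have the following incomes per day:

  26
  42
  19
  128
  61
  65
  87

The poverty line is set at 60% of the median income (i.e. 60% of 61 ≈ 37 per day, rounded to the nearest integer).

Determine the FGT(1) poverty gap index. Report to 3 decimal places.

Poor units: 19, 26 (q = 2 of N = 7).
Normalized shortfalls: (37−19)/37 = 0.4865; (37−26)/37 = 0.2973.
Sum of shortfalls = 0.783784; P₁ averages over all N: 0.783784 / 7 = 0.112.

0.112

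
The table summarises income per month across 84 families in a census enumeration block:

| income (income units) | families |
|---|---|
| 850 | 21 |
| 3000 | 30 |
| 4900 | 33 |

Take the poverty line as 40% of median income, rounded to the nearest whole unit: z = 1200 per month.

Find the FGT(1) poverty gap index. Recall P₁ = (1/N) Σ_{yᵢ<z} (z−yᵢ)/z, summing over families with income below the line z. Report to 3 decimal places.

0.073

Poor units: 21×850 (q = 21 of N = 84).
Shortfall ratios: (1200−850)/1200 = 0.2917 (×21).
Σ = 6.125000. Dividing by the full population N = 84 gives P₁ = 0.073.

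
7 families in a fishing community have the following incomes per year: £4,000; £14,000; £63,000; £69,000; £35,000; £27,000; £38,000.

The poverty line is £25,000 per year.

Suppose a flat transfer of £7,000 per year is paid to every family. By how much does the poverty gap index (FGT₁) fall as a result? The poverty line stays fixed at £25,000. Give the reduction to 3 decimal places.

0.080

Before: below the line — £4,000, £14,000; poverty gap index (FGT₁) = 0.18286.
After the £7,000 transfer: below the line — £11,000, £21,000; poverty gap index (FGT₁) = 0.10286.
Reduction = 0.18286 − 0.10286 = 0.080.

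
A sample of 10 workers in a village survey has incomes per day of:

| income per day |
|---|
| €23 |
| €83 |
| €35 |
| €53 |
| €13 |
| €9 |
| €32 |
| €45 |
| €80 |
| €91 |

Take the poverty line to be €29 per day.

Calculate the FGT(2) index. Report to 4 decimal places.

0.0823

Incomes under z: €9, €13, €23 (q = 3 of N = 10).
Gap ratios (z−y)/z: (29−9)/29 = 0.6897; (29−13)/29 = 0.5517; (29−23)/29 = 0.2069.
Squared: 0.4756; 0.3044; 0.0428.
Sum = 0.822830; P₂ = 0.822830 / 10 = 0.0823.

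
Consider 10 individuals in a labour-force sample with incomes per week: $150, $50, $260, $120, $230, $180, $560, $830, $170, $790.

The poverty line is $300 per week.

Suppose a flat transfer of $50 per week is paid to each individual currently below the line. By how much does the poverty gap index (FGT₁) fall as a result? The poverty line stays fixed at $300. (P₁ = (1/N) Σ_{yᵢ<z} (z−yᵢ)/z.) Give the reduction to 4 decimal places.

0.1133

Before: below the line — $50, $120, $150, $170, $180, $230, $260; poverty gap index (FGT₁) = 0.313333.
After the $50 transfer: below the line — $100, $170, $200, $220, $230, $280; poverty gap index (FGT₁) = 0.200000.
Reduction = 0.313333 − 0.200000 = 0.1133.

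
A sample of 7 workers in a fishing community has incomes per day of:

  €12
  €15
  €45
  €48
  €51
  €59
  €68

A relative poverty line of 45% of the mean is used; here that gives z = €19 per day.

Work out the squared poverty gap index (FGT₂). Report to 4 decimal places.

0.0257

Incomes under z: €12, €15 (q = 2 of N = 7).
Gap ratios (z−y)/z: (19−12)/19 = 0.3684; (19−15)/19 = 0.2105.
Squared: 0.1357; 0.0443.
Sum = 0.180055; P₂ = 0.180055 / 7 = 0.0257.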